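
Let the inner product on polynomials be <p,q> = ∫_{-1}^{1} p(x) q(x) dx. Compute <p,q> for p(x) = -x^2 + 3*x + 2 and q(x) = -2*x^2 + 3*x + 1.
<p,q> = 112/15

Expand the product: p(x)·q(x) = 2*x^4 - 9*x^3 + 4*x^2 + 9*x + 2.
∫_{-1}^{1} of each monomial x^k gives [2/(k+1) if k even, 0 if k odd]. Integrating term-by-term (or equivalently evaluating the antiderivative F(x) = 2*x^5/5 - 9*x^4/4 + 4*x^3/3 + 9*x^2/2 + 2*x at the endpoints):
  F(1) − F(−1) = 359/60 − (-89/60) = 112/15.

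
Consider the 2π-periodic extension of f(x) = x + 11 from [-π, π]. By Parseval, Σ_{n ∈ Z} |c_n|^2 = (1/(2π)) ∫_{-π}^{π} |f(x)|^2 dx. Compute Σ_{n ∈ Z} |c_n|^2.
Σ |c_n|^2 = π^2/3 + 121

Expand and integrate term by term over [-π, π]:
  ∫ (x)^2 dx = 1·(2π^3/3); ∫ 2·1·(11)·x dx = 0 (odd integrand); ∫ 11^2 dx = 121·2π.
So (1/(2π)) ∫_{-π}^{π} (x + 11)^2 dx = 1π^2/3 + 121 = π^2/3 + 121.
Parseval ⇒ Σ |c_n|^2 = π^2/3 + 121.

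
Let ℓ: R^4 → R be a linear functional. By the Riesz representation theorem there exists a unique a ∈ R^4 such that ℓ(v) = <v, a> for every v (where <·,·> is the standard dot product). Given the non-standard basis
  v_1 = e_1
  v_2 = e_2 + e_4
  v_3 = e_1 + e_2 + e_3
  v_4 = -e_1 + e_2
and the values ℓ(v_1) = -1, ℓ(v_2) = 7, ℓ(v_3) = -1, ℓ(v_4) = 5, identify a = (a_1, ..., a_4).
a = (-1, 4, -4, 3)

Write a = (a_1, ..., a_4) in the standard basis. For each basis vector v_i, ℓ(v_i) = <v_i, a> is a linear equation in the a_j's. Collect the n equations into a matrix system V a = ℓ, where row i of V is v_i (expressed in the standard basis). Since V is invertible (lower-triangular with 1s on the diagonal, up to permutation), solve by back-substitution:
  V =
[[1, 0, 0, 0],
 [0, 1, 0, 1],
 [1, 1, 1, 0],
 [-1, 1, 0, 0]]
  V a = (-1, 7, -1, 5)
Solving gives a = (-1, 4, -4, 3).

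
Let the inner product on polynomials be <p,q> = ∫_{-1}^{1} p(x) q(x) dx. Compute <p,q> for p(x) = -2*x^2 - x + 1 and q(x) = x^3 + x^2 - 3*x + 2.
<p,q> = 14/5

Expand the product: p(x)·q(x) = -2*x^5 - 3*x^4 + 6*x^3 - 5*x + 2.
∫_{-1}^{1} of each monomial x^k gives [2/(k+1) if k even, 0 if k odd]. Integrating term-by-term (or equivalently evaluating the antiderivative F(x) = -x^6/3 - 3*x^5/5 + 3*x^4/2 - 5*x^2/2 + 2*x at the endpoints):
  F(1) − F(−1) = 1/15 − (-41/15) = 14/5.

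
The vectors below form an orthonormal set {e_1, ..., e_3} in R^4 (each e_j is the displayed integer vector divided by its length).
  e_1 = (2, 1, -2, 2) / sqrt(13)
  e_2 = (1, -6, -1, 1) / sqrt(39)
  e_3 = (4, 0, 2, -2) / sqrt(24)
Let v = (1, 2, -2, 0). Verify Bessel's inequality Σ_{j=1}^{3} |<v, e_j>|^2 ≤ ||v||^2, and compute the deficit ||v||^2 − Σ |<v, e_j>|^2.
Σ |<v, e_j>|^2 = 7; ||v||^2 = 9; deficit = 2

Write each e_j = u_j / sqrt(<u_j, u_j>) where u_j is the displayed integer vector. Then <v, e_j> = <v, u_j> / sqrt(<u_j, u_j>), so |<v, e_j>|^2 = <v, u_j>^2 / <u_j, u_j>.
Coefficients: <v, e_1> = 8/sqrt(13), <v, e_2> = -9/sqrt(39), <v, e_3> = 0/sqrt(24).
Square and sum: Σ |<v, e_j>|^2 = 7.
Compute ||v||^2 = v·v = 9.
Deficit = 9 − 7 = 2 ≥ 0, confirming Bessel's inequality. (The deficit equals ||v − Σ <v,e_j> e_j||^2, the squared distance from v to span{e_j}.)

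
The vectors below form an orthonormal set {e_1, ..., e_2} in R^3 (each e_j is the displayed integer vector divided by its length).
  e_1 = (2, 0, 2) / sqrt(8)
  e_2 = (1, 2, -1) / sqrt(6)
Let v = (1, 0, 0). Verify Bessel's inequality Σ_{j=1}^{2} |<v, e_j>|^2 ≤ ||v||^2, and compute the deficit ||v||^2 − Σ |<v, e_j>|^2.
Σ |<v, e_j>|^2 = 2/3; ||v||^2 = 1; deficit = 1/3

Write each e_j = u_j / sqrt(<u_j, u_j>) where u_j is the displayed integer vector. Then <v, e_j> = <v, u_j> / sqrt(<u_j, u_j>), so |<v, e_j>|^2 = <v, u_j>^2 / <u_j, u_j>.
Coefficients: <v, e_1> = 2/sqrt(8), <v, e_2> = 1/sqrt(6).
Square and sum: Σ |<v, e_j>|^2 = 2/3.
Compute ||v||^2 = v·v = 1.
Deficit = 1 − 2/3 = 1/3 ≥ 0, confirming Bessel's inequality. (The deficit equals ||v − Σ <v,e_j> e_j||^2, the squared distance from v to span{e_j}.)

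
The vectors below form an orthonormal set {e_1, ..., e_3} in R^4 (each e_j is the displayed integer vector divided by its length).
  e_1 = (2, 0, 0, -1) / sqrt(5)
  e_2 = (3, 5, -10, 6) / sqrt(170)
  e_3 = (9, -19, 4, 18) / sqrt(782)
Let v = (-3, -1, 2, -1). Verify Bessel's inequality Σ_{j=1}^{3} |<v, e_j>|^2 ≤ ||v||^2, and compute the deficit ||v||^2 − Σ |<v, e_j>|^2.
Σ |<v, e_j>|^2 = 341/23; ||v||^2 = 15; deficit = 4/23

Write each e_j = u_j / sqrt(<u_j, u_j>) where u_j is the displayed integer vector. Then <v, e_j> = <v, u_j> / sqrt(<u_j, u_j>), so |<v, e_j>|^2 = <v, u_j>^2 / <u_j, u_j>.
Coefficients: <v, e_1> = -5/sqrt(5), <v, e_2> = -40/sqrt(170), <v, e_3> = -18/sqrt(782).
Square and sum: Σ |<v, e_j>|^2 = 341/23.
Compute ||v||^2 = v·v = 15.
Deficit = 15 − 341/23 = 4/23 ≥ 0, confirming Bessel's inequality. (The deficit equals ||v − Σ <v,e_j> e_j||^2, the squared distance from v to span{e_j}.)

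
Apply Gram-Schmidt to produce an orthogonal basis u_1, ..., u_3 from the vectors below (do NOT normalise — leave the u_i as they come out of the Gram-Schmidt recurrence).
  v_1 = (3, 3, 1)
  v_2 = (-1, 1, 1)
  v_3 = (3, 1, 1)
Orthogonal basis:
  u_1 = (3, 3, 1)
  u_2 = (-22/19, 16/19, 18/19)
  u_3 = (2/7, -4/7, 6/7)

Apply the Gram-Schmidt recurrence
  u_1 = v_1
  u_i = v_i − Σ_{j<i} ((v_i · u_j) / (u_j · u_j)) · u_j.

Step by step this gives:
  u_1 = (3, 3, 1)
  u_2 = (-22/19, 16/19, 18/19)
  u_3 = (2/7, -4/7, 6/7)

Orthogonality check:
  u_2 · u_1 = 0 (should be 0)
  u_3 · u_1 = 0 (should be 0)
  u_3 · u_2 = 0 (should be 0)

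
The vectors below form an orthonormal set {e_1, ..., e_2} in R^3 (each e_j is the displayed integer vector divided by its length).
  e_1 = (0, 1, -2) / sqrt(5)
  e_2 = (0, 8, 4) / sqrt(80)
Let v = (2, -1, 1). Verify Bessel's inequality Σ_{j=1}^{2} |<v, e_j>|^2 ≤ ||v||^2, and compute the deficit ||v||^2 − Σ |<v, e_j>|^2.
Σ |<v, e_j>|^2 = 2; ||v||^2 = 6; deficit = 4

Write each e_j = u_j / sqrt(<u_j, u_j>) where u_j is the displayed integer vector. Then <v, e_j> = <v, u_j> / sqrt(<u_j, u_j>), so |<v, e_j>|^2 = <v, u_j>^2 / <u_j, u_j>.
Coefficients: <v, e_1> = -3/sqrt(5), <v, e_2> = -4/sqrt(80).
Square and sum: Σ |<v, e_j>|^2 = 2.
Compute ||v||^2 = v·v = 6.
Deficit = 6 − 2 = 4 ≥ 0, confirming Bessel's inequality. (The deficit equals ||v − Σ <v,e_j> e_j||^2, the squared distance from v to span{e_j}.)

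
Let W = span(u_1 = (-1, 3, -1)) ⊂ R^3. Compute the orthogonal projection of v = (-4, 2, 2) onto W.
proj_W(v) = (-8/11, 24/11, -8/11)

Set up U = [u_1 | ... | u_1] ∈ R^(3×1). The projector onto W = col(U) is P = U (U^T U)^(-1) U^T.
Compute U^T U =
  [11],
and U^T v = (8).
Solve U^T U · c = U^T v for the coefficients: c = (8/11). The projection is proj_W(v) = U c.
Check: (v - proj_W(v)) · u_1 = 0  (should be 0).
Result: proj_W(v) = (-8/11, 24/11, -8/11).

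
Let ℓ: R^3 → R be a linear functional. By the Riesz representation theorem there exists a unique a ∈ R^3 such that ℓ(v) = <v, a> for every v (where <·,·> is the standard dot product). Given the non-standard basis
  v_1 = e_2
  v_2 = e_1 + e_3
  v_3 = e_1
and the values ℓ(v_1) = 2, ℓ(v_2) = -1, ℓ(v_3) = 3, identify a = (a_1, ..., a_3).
a = (3, 2, -4)

Write a = (a_1, ..., a_3) in the standard basis. For each basis vector v_i, ℓ(v_i) = <v_i, a> is a linear equation in the a_j's. Collect the n equations into a matrix system V a = ℓ, where row i of V is v_i (expressed in the standard basis). Since V is invertible (lower-triangular with 1s on the diagonal, up to permutation), solve by back-substitution:
  V =
[[0, 1, 0],
 [1, 0, 1],
 [1, 0, 0]]
  V a = (2, -1, 3)
Solving gives a = (3, 2, -4).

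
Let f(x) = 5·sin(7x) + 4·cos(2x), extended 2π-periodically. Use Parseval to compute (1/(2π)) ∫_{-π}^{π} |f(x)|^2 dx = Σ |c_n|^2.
Σ |c_n|^2 = 41/2

Expand |f|^2 and use orthogonality of {sin(nx), cos(mx)} on [-π, π]:
  ∫_{-π}^{π} sin(nx)^2 dx = π, ∫ cos(mx)^2 dx = π, and cross terms integrate to 0.
So ∫_{-π}^{π} f(x)^2 dx = 5^2 · π + 4^2 · π = (25 + 16)π.
Divide by 2π: (25 + 16)/2 = 41/2.
By Parseval, this equals Σ |c_n|^2.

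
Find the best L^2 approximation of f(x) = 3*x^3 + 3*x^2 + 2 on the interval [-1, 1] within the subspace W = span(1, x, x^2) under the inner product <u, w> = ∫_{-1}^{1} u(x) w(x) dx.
g(x) = 3*x^2 + 9*x/5 + 2

The best approximation g ∈ W is the orthogonal projection of f onto W. Writing g = a_0 + a_1 x + a_2 x^2, the coefficients solve the normal equations G · a = b where
  G_{ij} = <φ_i, φ_j> and b_i = <f, φ_i>, with φ_0 = 1, φ_1 = x, φ_2 = x^2.
G =
  [2, 0, 2/3]
  [0, 2/3, 0]
  [2/3, 0, 2/5],
b = (6, 6/5, 38/15).
Solving gives a_0 = 2, a_1 = 9/5, a_2 = 3, so
  g(x) = 3*x^2 + 9*x/5 + 2.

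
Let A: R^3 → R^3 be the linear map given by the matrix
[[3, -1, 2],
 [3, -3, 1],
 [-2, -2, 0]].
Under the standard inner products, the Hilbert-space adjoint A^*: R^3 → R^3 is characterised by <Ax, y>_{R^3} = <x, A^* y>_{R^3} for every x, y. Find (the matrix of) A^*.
A^* = A^T =
[[3, 3, -2],
 [-1, -3, -2],
 [2, 1, 0]]

For real matrices with standard dot products, the defining identity <Ax, y> = <x, A^* y> gives (Ax)^T y = x^T (A^*) y, i.e. x^T A^T y = x^T (A^*) y. Since this holds for all x, y, we must have A^* = A^T. Therefore
A^* =
[[3, 3, -2],
 [-1, -3, -2],
 [2, 1, 0]].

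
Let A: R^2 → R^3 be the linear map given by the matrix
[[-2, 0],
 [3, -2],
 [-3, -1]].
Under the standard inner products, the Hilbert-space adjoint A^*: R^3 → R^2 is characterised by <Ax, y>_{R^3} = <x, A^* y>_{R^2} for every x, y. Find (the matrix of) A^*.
A^* = A^T =
[[-2, 3, -3],
 [0, -2, -1]]

For real matrices with standard dot products, the defining identity <Ax, y> = <x, A^* y> gives (Ax)^T y = x^T (A^*) y, i.e. x^T A^T y = x^T (A^*) y. Since this holds for all x, y, we must have A^* = A^T. Therefore
A^* =
[[-2, 3, -3],
 [0, -2, -1]].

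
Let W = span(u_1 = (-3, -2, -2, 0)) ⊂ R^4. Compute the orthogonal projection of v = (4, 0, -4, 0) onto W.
proj_W(v) = (12/17, 8/17, 8/17, 0)

Set up U = [u_1 | ... | u_1] ∈ R^(4×1). The projector onto W = col(U) is P = U (U^T U)^(-1) U^T.
Compute U^T U =
  [17],
and U^T v = (-4).
Solve U^T U · c = U^T v for the coefficients: c = (-4/17). The projection is proj_W(v) = U c.
Check: (v - proj_W(v)) · u_1 = 0  (should be 0).
Result: proj_W(v) = (12/17, 8/17, 8/17, 0).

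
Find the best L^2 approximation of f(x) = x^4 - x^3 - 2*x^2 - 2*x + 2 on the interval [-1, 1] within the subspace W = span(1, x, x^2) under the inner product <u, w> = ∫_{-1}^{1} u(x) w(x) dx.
g(x) = -8*x^2/7 - 13*x/5 + 67/35

The best approximation g ∈ W is the orthogonal projection of f onto W. Writing g = a_0 + a_1 x + a_2 x^2, the coefficients solve the normal equations G · a = b where
  G_{ij} = <φ_i, φ_j> and b_i = <f, φ_i>, with φ_0 = 1, φ_1 = x, φ_2 = x^2.
G =
  [2, 0, 2/3]
  [0, 2/3, 0]
  [2/3, 0, 2/5],
b = (46/15, -26/15, 86/105).
Solving gives a_0 = 67/35, a_1 = -13/5, a_2 = -8/7, so
  g(x) = -8*x^2/7 - 13*x/5 + 67/35.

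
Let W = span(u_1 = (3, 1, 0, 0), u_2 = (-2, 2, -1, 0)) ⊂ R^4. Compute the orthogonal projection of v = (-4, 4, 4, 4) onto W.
proj_W(v) = (-124/37, 76/37, -44/37, 0)

Set up U = [u_1 | ... | u_2] ∈ R^(4×2). The projector onto W = col(U) is P = U (U^T U)^(-1) U^T.
Compute U^T U =
  [10, -4]
  [-4, 9],
and U^T v = (-8, 12).
Solve U^T U · c = U^T v for the coefficients: c = (-12/37, 44/37). The projection is proj_W(v) = U c.
Check: (v - proj_W(v)) · u_1 = 0  (should be 0).
Check: (v - proj_W(v)) · u_2 = 0  (should be 0).
Result: proj_W(v) = (-124/37, 76/37, -44/37, 0).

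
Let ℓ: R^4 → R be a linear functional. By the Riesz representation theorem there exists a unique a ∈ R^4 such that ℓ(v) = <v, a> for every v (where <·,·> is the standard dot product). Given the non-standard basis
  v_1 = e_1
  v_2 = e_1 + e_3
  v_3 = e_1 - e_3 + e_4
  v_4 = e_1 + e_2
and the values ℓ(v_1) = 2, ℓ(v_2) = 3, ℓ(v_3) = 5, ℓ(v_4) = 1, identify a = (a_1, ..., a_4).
a = (2, -1, 1, 4)

Write a = (a_1, ..., a_4) in the standard basis. For each basis vector v_i, ℓ(v_i) = <v_i, a> is a linear equation in the a_j's. Collect the n equations into a matrix system V a = ℓ, where row i of V is v_i (expressed in the standard basis). Since V is invertible (lower-triangular with 1s on the diagonal, up to permutation), solve by back-substitution:
  V =
[[1, 0, 0, 0],
 [1, 0, 1, 0],
 [1, 0, -1, 1],
 [1, 1, 0, 0]]
  V a = (2, 3, 5, 1)
Solving gives a = (2, -1, 1, 4).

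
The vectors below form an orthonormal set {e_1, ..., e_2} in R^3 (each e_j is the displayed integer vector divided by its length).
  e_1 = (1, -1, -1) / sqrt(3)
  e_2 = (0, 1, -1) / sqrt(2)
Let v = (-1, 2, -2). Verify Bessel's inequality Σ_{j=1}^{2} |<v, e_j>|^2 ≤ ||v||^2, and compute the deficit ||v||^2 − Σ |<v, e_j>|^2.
Σ |<v, e_j>|^2 = 25/3; ||v||^2 = 9; deficit = 2/3

Write each e_j = u_j / sqrt(<u_j, u_j>) where u_j is the displayed integer vector. Then <v, e_j> = <v, u_j> / sqrt(<u_j, u_j>), so |<v, e_j>|^2 = <v, u_j>^2 / <u_j, u_j>.
Coefficients: <v, e_1> = -1/sqrt(3), <v, e_2> = 4/sqrt(2).
Square and sum: Σ |<v, e_j>|^2 = 25/3.
Compute ||v||^2 = v·v = 9.
Deficit = 9 − 25/3 = 2/3 ≥ 0, confirming Bessel's inequality. (The deficit equals ||v − Σ <v,e_j> e_j||^2, the squared distance from v to span{e_j}.)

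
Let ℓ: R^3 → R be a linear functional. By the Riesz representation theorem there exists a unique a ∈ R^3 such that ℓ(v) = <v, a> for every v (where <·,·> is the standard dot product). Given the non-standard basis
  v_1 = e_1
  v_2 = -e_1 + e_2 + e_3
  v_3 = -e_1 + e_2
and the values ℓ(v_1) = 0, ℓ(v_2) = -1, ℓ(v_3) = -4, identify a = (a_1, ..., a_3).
a = (0, -4, 3)

Write a = (a_1, ..., a_3) in the standard basis. For each basis vector v_i, ℓ(v_i) = <v_i, a> is a linear equation in the a_j's. Collect the n equations into a matrix system V a = ℓ, where row i of V is v_i (expressed in the standard basis). Since V is invertible (lower-triangular with 1s on the diagonal, up to permutation), solve by back-substitution:
  V =
[[1, 0, 0],
 [-1, 1, 1],
 [-1, 1, 0]]
  V a = (0, -1, -4)
Solving gives a = (0, -4, 3).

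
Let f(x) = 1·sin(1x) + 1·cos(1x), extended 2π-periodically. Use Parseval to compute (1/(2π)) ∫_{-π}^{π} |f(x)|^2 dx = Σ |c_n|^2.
Σ |c_n|^2 = 1

Expand |f|^2 and use orthogonality of {sin(nx), cos(mx)} on [-π, π]:
  ∫_{-π}^{π} sin(nx)^2 dx = π, ∫ cos(mx)^2 dx = π, and cross terms integrate to 0.
So ∫_{-π}^{π} f(x)^2 dx = 1^2 · π + 1^2 · π = (1 + 1)π.
Divide by 2π: (1 + 1)/2 = 1.
By Parseval, this equals Σ |c_n|^2.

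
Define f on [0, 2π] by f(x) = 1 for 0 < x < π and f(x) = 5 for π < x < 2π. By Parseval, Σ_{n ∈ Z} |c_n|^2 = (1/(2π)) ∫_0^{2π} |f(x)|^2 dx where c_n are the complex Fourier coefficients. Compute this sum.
Σ |c_n|^2 = 13

Parseval equates the L^2 energy of f (normalised by 1/(2π)) with the ℓ^2 sum of its Fourier coefficients: (1/(2π)) ∫_0^{2π} |f|^2 = Σ |c_n|^2.
Compute the left side: (1/(2π)) [∫_0^π 1^2 dx + ∫_π^{2π} 5^2 dx] = (1/(2π)) · (1π + 25π) = (1 + 25)/2 = 13.
So Σ_{n ∈ Z} |c_n|^2 = 13.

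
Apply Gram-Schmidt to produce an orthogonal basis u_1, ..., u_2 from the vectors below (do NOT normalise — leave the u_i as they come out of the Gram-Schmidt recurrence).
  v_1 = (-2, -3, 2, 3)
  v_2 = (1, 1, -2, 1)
Orthogonal basis:
  u_1 = (-2, -3, 2, 3)
  u_2 = (7/13, 4/13, -20/13, 22/13)

Apply the Gram-Schmidt recurrence
  u_1 = v_1
  u_i = v_i − Σ_{j<i} ((v_i · u_j) / (u_j · u_j)) · u_j.

Step by step this gives:
  u_1 = (-2, -3, 2, 3)
  u_2 = (7/13, 4/13, -20/13, 22/13)

Orthogonality check:
  u_2 · u_1 = 0 (should be 0)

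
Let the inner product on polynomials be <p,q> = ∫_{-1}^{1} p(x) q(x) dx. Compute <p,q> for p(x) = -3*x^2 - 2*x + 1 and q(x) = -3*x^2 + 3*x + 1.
<p,q> = -12/5

Expand the product: p(x)·q(x) = 9*x^4 - 3*x^3 - 12*x^2 + x + 1.
∫_{-1}^{1} of each monomial x^k gives [2/(k+1) if k even, 0 if k odd]. Integrating term-by-term (or equivalently evaluating the antiderivative F(x) = 9*x^5/5 - 3*x^4/4 - 4*x^3 + x^2/2 + x at the endpoints):
  F(1) − F(−1) = -29/20 − (19/20) = -12/5.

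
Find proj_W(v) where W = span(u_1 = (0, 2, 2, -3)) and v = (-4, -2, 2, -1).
proj_W(v) = (0, 6/17, 6/17, -9/17)

Set up U = [u_1 | ... | u_1] ∈ R^(4×1). The projector onto W = col(U) is P = U (U^T U)^(-1) U^T.
Compute U^T U =
  [17],
and U^T v = (3).
Solve U^T U · c = U^T v for the coefficients: c = (3/17). The projection is proj_W(v) = U c.
Check: (v - proj_W(v)) · u_1 = 0  (should be 0).
Result: proj_W(v) = (0, 6/17, 6/17, -9/17).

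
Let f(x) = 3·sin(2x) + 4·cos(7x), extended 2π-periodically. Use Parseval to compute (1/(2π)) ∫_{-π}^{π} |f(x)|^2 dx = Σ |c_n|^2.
Σ |c_n|^2 = 25/2

Expand |f|^2 and use orthogonality of {sin(nx), cos(mx)} on [-π, π]:
  ∫_{-π}^{π} sin(nx)^2 dx = π, ∫ cos(mx)^2 dx = π, and cross terms integrate to 0.
So ∫_{-π}^{π} f(x)^2 dx = 3^2 · π + 4^2 · π = (9 + 16)π.
Divide by 2π: (9 + 16)/2 = 25/2.
By Parseval, this equals Σ |c_n|^2.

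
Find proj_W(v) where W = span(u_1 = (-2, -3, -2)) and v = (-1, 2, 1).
proj_W(v) = (12/17, 18/17, 12/17)

Set up U = [u_1 | ... | u_1] ∈ R^(3×1). The projector onto W = col(U) is P = U (U^T U)^(-1) U^T.
Compute U^T U =
  [17],
and U^T v = (-6).
Solve U^T U · c = U^T v for the coefficients: c = (-6/17). The projection is proj_W(v) = U c.
Check: (v - proj_W(v)) · u_1 = 0  (should be 0).
Result: proj_W(v) = (12/17, 18/17, 12/17).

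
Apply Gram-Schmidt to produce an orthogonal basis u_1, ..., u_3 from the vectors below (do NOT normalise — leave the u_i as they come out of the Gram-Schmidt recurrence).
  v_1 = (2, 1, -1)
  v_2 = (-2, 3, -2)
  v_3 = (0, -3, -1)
Orthogonal basis:
  u_1 = (2, 1, -1)
  u_2 = (-7/3, 17/6, -11/6)
  u_3 = (-26/101, -156/101, -208/101)

Apply the Gram-Schmidt recurrence
  u_1 = v_1
  u_i = v_i − Σ_{j<i} ((v_i · u_j) / (u_j · u_j)) · u_j.

Step by step this gives:
  u_1 = (2, 1, -1)
  u_2 = (-7/3, 17/6, -11/6)
  u_3 = (-26/101, -156/101, -208/101)

Orthogonality check:
  u_2 · u_1 = 0 (should be 0)
  u_3 · u_1 = 0 (should be 0)
  u_3 · u_2 = 0 (should be 0)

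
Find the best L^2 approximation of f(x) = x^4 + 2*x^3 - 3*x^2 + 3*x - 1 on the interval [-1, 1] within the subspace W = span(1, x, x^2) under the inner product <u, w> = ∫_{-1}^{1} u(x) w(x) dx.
g(x) = -15*x^2/7 + 21*x/5 - 38/35

The best approximation g ∈ W is the orthogonal projection of f onto W. Writing g = a_0 + a_1 x + a_2 x^2, the coefficients solve the normal equations G · a = b where
  G_{ij} = <φ_i, φ_j> and b_i = <f, φ_i>, with φ_0 = 1, φ_1 = x, φ_2 = x^2.
G =
  [2, 0, 2/3]
  [0, 2/3, 0]
  [2/3, 0, 2/5],
b = (-18/5, 14/5, -166/105).
Solving gives a_0 = -38/35, a_1 = 21/5, a_2 = -15/7, so
  g(x) = -15*x^2/7 + 21*x/5 - 38/35.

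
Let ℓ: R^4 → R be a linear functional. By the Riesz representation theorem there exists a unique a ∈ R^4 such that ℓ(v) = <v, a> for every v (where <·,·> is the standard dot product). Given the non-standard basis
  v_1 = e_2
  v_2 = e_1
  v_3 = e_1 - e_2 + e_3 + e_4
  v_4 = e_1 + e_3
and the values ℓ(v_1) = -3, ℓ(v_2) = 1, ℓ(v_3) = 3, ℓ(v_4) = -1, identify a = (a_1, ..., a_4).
a = (1, -3, -2, 1)

Write a = (a_1, ..., a_4) in the standard basis. For each basis vector v_i, ℓ(v_i) = <v_i, a> is a linear equation in the a_j's. Collect the n equations into a matrix system V a = ℓ, where row i of V is v_i (expressed in the standard basis). Since V is invertible (lower-triangular with 1s on the diagonal, up to permutation), solve by back-substitution:
  V =
[[0, 1, 0, 0],
 [1, 0, 0, 0],
 [1, -1, 1, 1],
 [1, 0, 1, 0]]
  V a = (-3, 1, 3, -1)
Solving gives a = (1, -3, -2, 1).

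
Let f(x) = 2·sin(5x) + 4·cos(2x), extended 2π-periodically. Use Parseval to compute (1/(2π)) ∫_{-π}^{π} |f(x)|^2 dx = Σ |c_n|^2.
Σ |c_n|^2 = 10

Expand |f|^2 and use orthogonality of {sin(nx), cos(mx)} on [-π, π]:
  ∫_{-π}^{π} sin(nx)^2 dx = π, ∫ cos(mx)^2 dx = π, and cross terms integrate to 0.
So ∫_{-π}^{π} f(x)^2 dx = 2^2 · π + 4^2 · π = (4 + 16)π.
Divide by 2π: (4 + 16)/2 = 10.
By Parseval, this equals Σ |c_n|^2.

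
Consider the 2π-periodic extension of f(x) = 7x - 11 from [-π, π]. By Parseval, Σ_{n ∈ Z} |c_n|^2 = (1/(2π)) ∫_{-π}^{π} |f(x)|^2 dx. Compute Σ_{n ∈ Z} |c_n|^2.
Σ |c_n|^2 = 49π^2/3 + 121

Expand and integrate term by term over [-π, π]:
  ∫ (7x)^2 dx = 49·(2π^3/3); ∫ 2·7·(-11)·x dx = 0 (odd integrand); ∫ (-11)^2 dx = 121·2π.
So (1/(2π)) ∫_{-π}^{π} (7x - 11)^2 dx = 49π^2/3 + 121 = 49π^2/3 + 121.
Parseval ⇒ Σ |c_n|^2 = 49π^2/3 + 121.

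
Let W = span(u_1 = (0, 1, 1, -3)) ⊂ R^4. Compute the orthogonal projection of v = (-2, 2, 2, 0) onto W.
proj_W(v) = (0, 4/11, 4/11, -12/11)

Set up U = [u_1 | ... | u_1] ∈ R^(4×1). The projector onto W = col(U) is P = U (U^T U)^(-1) U^T.
Compute U^T U =
  [11],
and U^T v = (4).
Solve U^T U · c = U^T v for the coefficients: c = (4/11). The projection is proj_W(v) = U c.
Check: (v - proj_W(v)) · u_1 = 0  (should be 0).
Result: proj_W(v) = (0, 4/11, 4/11, -12/11).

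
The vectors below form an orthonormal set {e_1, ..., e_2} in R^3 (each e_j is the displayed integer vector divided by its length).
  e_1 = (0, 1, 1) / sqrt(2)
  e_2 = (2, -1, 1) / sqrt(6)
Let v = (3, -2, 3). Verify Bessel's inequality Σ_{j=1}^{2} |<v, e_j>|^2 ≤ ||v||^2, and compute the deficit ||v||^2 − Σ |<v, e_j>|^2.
Σ |<v, e_j>|^2 = 62/3; ||v||^2 = 22; deficit = 4/3

Write each e_j = u_j / sqrt(<u_j, u_j>) where u_j is the displayed integer vector. Then <v, e_j> = <v, u_j> / sqrt(<u_j, u_j>), so |<v, e_j>|^2 = <v, u_j>^2 / <u_j, u_j>.
Coefficients: <v, e_1> = 1/sqrt(2), <v, e_2> = 11/sqrt(6).
Square and sum: Σ |<v, e_j>|^2 = 62/3.
Compute ||v||^2 = v·v = 22.
Deficit = 22 − 62/3 = 4/3 ≥ 0, confirming Bessel's inequality. (The deficit equals ||v − Σ <v,e_j> e_j||^2, the squared distance from v to span{e_j}.)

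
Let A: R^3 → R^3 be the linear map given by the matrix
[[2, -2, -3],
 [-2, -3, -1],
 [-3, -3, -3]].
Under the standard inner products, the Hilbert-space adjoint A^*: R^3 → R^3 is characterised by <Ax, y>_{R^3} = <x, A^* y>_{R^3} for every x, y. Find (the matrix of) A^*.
A^* = A^T =
[[2, -2, -3],
 [-2, -3, -3],
 [-3, -1, -3]]

For real matrices with standard dot products, the defining identity <Ax, y> = <x, A^* y> gives (Ax)^T y = x^T (A^*) y, i.e. x^T A^T y = x^T (A^*) y. Since this holds for all x, y, we must have A^* = A^T. Therefore
A^* =
[[2, -2, -3],
 [-2, -3, -3],
 [-3, -1, -3]].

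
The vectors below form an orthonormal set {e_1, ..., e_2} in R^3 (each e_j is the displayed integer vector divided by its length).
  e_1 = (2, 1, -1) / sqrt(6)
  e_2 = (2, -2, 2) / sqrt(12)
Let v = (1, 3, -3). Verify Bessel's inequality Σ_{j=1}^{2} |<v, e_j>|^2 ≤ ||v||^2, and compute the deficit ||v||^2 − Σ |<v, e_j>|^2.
Σ |<v, e_j>|^2 = 19; ||v||^2 = 19; deficit = 0

Write each e_j = u_j / sqrt(<u_j, u_j>) where u_j is the displayed integer vector. Then <v, e_j> = <v, u_j> / sqrt(<u_j, u_j>), so |<v, e_j>|^2 = <v, u_j>^2 / <u_j, u_j>.
Coefficients: <v, e_1> = 8/sqrt(6), <v, e_2> = -10/sqrt(12).
Square and sum: Σ |<v, e_j>|^2 = 19.
Compute ||v||^2 = v·v = 19.
Deficit = 19 − 19 = 0 ≥ 0, confirming Bessel's inequality. (The deficit equals ||v − Σ <v,e_j> e_j||^2, the squared distance from v to span{e_j}.)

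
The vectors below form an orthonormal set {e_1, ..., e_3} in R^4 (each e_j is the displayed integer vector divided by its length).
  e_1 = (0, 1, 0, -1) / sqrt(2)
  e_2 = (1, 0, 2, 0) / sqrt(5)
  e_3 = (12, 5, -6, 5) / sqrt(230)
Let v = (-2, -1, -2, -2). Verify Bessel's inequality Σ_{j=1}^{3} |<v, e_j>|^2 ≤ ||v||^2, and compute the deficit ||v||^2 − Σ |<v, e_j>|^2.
Σ |<v, e_j>|^2 = 250/23; ||v||^2 = 13; deficit = 49/23

Write each e_j = u_j / sqrt(<u_j, u_j>) where u_j is the displayed integer vector. Then <v, e_j> = <v, u_j> / sqrt(<u_j, u_j>), so |<v, e_j>|^2 = <v, u_j>^2 / <u_j, u_j>.
Coefficients: <v, e_1> = 1/sqrt(2), <v, e_2> = -6/sqrt(5), <v, e_3> = -27/sqrt(230).
Square and sum: Σ |<v, e_j>|^2 = 250/23.
Compute ||v||^2 = v·v = 13.
Deficit = 13 − 250/23 = 49/23 ≥ 0, confirming Bessel's inequality. (The deficit equals ||v − Σ <v,e_j> e_j||^2, the squared distance from v to span{e_j}.)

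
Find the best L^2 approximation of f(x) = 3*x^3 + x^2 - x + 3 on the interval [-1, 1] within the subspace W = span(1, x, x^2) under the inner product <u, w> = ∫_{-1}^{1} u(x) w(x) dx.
g(x) = x^2 + 4*x/5 + 3

The best approximation g ∈ W is the orthogonal projection of f onto W. Writing g = a_0 + a_1 x + a_2 x^2, the coefficients solve the normal equations G · a = b where
  G_{ij} = <φ_i, φ_j> and b_i = <f, φ_i>, with φ_0 = 1, φ_1 = x, φ_2 = x^2.
G =
  [2, 0, 2/3]
  [0, 2/3, 0]
  [2/3, 0, 2/5],
b = (20/3, 8/15, 12/5).
Solving gives a_0 = 3, a_1 = 4/5, a_2 = 1, so
  g(x) = x^2 + 4*x/5 + 3.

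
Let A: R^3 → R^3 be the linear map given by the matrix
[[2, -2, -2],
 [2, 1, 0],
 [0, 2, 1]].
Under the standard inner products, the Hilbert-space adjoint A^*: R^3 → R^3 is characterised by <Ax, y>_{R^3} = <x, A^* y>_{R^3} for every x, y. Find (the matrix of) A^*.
A^* = A^T =
[[2, 2, 0],
 [-2, 1, 2],
 [-2, 0, 1]]

For real matrices with standard dot products, the defining identity <Ax, y> = <x, A^* y> gives (Ax)^T y = x^T (A^*) y, i.e. x^T A^T y = x^T (A^*) y. Since this holds for all x, y, we must have A^* = A^T. Therefore
A^* =
[[2, 2, 0],
 [-2, 1, 2],
 [-2, 0, 1]].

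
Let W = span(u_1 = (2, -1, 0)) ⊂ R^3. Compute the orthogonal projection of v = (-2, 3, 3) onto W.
proj_W(v) = (-14/5, 7/5, 0)

Set up U = [u_1 | ... | u_1] ∈ R^(3×1). The projector onto W = col(U) is P = U (U^T U)^(-1) U^T.
Compute U^T U =
  [5],
and U^T v = (-7).
Solve U^T U · c = U^T v for the coefficients: c = (-7/5). The projection is proj_W(v) = U c.
Check: (v - proj_W(v)) · u_1 = 0  (should be 0).
Result: proj_W(v) = (-14/5, 7/5, 0).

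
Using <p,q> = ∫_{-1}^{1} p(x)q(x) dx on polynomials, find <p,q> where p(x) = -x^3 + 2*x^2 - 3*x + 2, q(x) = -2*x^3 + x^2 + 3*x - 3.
<p,q> = -380/21

Expand the product: p(x)·q(x) = 2*x^6 - 5*x^5 + 5*x^4 + 2*x^3 - 13*x^2 + 15*x - 6.
∫_{-1}^{1} of each monomial x^k gives [2/(k+1) if k even, 0 if k odd]. Integrating term-by-term (or equivalently evaluating the antiderivative F(x) = 2*x^7/7 - 5*x^6/6 + x^5 + x^4/2 - 13*x^3/3 + 15*x^2/2 - 6*x at the endpoints):
  F(1) − F(−1) = -79/42 − (227/14) = -380/21.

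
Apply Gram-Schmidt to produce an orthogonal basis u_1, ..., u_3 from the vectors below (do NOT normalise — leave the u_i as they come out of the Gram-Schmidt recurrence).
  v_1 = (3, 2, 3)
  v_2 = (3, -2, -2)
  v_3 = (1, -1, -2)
Orthogonal basis:
  u_1 = (3, 2, 3)
  u_2 = (69/22, -21/11, -41/22)
  u_3 = (22/373, 165/373, -132/373)

Apply the Gram-Schmidt recurrence
  u_1 = v_1
  u_i = v_i − Σ_{j<i} ((v_i · u_j) / (u_j · u_j)) · u_j.

Step by step this gives:
  u_1 = (3, 2, 3)
  u_2 = (69/22, -21/11, -41/22)
  u_3 = (22/373, 165/373, -132/373)

Orthogonality check:
  u_2 · u_1 = 0 (should be 0)
  u_3 · u_1 = 0 (should be 0)
  u_3 · u_2 = 0 (should be 0)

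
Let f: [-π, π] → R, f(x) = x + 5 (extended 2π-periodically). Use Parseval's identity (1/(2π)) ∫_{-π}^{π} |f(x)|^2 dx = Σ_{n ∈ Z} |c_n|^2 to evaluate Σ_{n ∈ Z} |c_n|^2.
Σ |c_n|^2 = π^2/3 + 25

Expand and integrate term by term over [-π, π]:
  ∫ (x)^2 dx = 1·(2π^3/3); ∫ 2·1·(5)·x dx = 0 (odd integrand); ∫ 5^2 dx = 25·2π.
So (1/(2π)) ∫_{-π}^{π} (x + 5)^2 dx = 1π^2/3 + 25 = π^2/3 + 25.
Parseval ⇒ Σ |c_n|^2 = π^2/3 + 25.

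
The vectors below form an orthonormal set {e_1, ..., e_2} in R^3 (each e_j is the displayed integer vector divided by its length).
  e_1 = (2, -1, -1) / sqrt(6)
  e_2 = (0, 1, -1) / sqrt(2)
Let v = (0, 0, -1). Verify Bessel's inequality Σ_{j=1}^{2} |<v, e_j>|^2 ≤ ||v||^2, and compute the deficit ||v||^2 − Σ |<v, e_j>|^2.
Σ |<v, e_j>|^2 = 2/3; ||v||^2 = 1; deficit = 1/3

Write each e_j = u_j / sqrt(<u_j, u_j>) where u_j is the displayed integer vector. Then <v, e_j> = <v, u_j> / sqrt(<u_j, u_j>), so |<v, e_j>|^2 = <v, u_j>^2 / <u_j, u_j>.
Coefficients: <v, e_1> = 1/sqrt(6), <v, e_2> = 1/sqrt(2).
Square and sum: Σ |<v, e_j>|^2 = 2/3.
Compute ||v||^2 = v·v = 1.
Deficit = 1 − 2/3 = 1/3 ≥ 0, confirming Bessel's inequality. (The deficit equals ||v − Σ <v,e_j> e_j||^2, the squared distance from v to span{e_j}.)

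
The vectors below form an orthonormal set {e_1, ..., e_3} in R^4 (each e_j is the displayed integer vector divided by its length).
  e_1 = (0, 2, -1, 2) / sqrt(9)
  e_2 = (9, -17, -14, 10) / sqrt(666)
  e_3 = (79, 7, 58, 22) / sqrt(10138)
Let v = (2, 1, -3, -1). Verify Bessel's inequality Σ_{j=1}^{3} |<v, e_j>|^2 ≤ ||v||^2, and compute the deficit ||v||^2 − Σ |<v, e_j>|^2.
Σ |<v, e_j>|^2 = 374/137; ||v||^2 = 15; deficit = 1681/137

Write each e_j = u_j / sqrt(<u_j, u_j>) where u_j is the displayed integer vector. Then <v, e_j> = <v, u_j> / sqrt(<u_j, u_j>), so |<v, e_j>|^2 = <v, u_j>^2 / <u_j, u_j>.
Coefficients: <v, e_1> = 3/sqrt(9), <v, e_2> = 33/sqrt(666), <v, e_3> = -31/sqrt(10138).
Square and sum: Σ |<v, e_j>|^2 = 374/137.
Compute ||v||^2 = v·v = 15.
Deficit = 15 − 374/137 = 1681/137 ≥ 0, confirming Bessel's inequality. (The deficit equals ||v − Σ <v,e_j> e_j||^2, the squared distance from v to span{e_j}.)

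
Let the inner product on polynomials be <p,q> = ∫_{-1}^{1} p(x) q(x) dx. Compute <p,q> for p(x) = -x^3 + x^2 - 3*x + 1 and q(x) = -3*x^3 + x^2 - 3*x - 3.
<p,q> = 496/105

Expand the product: p(x)·q(x) = 3*x^6 - 4*x^5 + 13*x^4 - 6*x^3 + 7*x^2 + 6*x - 3.
∫_{-1}^{1} of each monomial x^k gives [2/(k+1) if k even, 0 if k odd]. Integrating term-by-term (or equivalently evaluating the antiderivative F(x) = 3*x^7/7 - 2*x^6/3 + 13*x^5/5 - 3*x^4/2 + 7*x^3/3 + 3*x^2 - 3*x at the endpoints):
  F(1) − F(−1) = 671/210 − (-107/70) = 496/105.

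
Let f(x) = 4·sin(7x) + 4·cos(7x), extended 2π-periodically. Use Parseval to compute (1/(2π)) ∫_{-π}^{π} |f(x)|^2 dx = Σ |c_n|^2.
Σ |c_n|^2 = 16

Expand |f|^2 and use orthogonality of {sin(nx), cos(mx)} on [-π, π]:
  ∫_{-π}^{π} sin(nx)^2 dx = π, ∫ cos(mx)^2 dx = π, and cross terms integrate to 0.
So ∫_{-π}^{π} f(x)^2 dx = 4^2 · π + 4^2 · π = (16 + 16)π.
Divide by 2π: (16 + 16)/2 = 16.
By Parseval, this equals Σ |c_n|^2.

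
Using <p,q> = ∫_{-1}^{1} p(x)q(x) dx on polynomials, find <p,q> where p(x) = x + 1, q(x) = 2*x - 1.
<p,q> = -2/3

Expand the product: p(x)·q(x) = 2*x^2 + x - 1.
∫_{-1}^{1} of each monomial x^k gives [2/(k+1) if k even, 0 if k odd]. Integrating term-by-term (or equivalently evaluating the antiderivative F(x) = 2*x^3/3 + x^2/2 - x at the endpoints):
  F(1) − F(−1) = 1/6 − (5/6) = -2/3.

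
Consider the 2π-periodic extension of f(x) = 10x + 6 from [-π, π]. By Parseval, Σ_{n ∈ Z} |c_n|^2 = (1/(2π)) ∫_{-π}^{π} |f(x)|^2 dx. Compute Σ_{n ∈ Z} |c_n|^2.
Σ |c_n|^2 = 100π^2/3 + 36

Expand and integrate term by term over [-π, π]:
  ∫ (10x)^2 dx = 100·(2π^3/3); ∫ 2·10·(6)·x dx = 0 (odd integrand); ∫ 6^2 dx = 36·2π.
So (1/(2π)) ∫_{-π}^{π} (10x + 6)^2 dx = 100π^2/3 + 36 = 100π^2/3 + 36.
Parseval ⇒ Σ |c_n|^2 = 100π^2/3 + 36.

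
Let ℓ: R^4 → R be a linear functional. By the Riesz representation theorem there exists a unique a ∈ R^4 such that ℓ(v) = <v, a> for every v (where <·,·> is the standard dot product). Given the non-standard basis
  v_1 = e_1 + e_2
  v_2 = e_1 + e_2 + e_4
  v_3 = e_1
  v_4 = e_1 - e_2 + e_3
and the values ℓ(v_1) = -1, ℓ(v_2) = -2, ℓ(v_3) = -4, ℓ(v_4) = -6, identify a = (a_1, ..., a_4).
a = (-4, 3, 1, -1)

Write a = (a_1, ..., a_4) in the standard basis. For each basis vector v_i, ℓ(v_i) = <v_i, a> is a linear equation in the a_j's. Collect the n equations into a matrix system V a = ℓ, where row i of V is v_i (expressed in the standard basis). Since V is invertible (lower-triangular with 1s on the diagonal, up to permutation), solve by back-substitution:
  V =
[[1, 1, 0, 0],
 [1, 1, 0, 1],
 [1, 0, 0, 0],
 [1, -1, 1, 0]]
  V a = (-1, -2, -4, -6)
Solving gives a = (-4, 3, 1, -1).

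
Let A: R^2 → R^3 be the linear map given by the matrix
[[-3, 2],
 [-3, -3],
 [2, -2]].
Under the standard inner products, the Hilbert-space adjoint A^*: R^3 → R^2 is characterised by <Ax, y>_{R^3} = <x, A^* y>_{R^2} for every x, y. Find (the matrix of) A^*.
A^* = A^T =
[[-3, -3, 2],
 [2, -3, -2]]

For real matrices with standard dot products, the defining identity <Ax, y> = <x, A^* y> gives (Ax)^T y = x^T (A^*) y, i.e. x^T A^T y = x^T (A^*) y. Since this holds for all x, y, we must have A^* = A^T. Therefore
A^* =
[[-3, -3, 2],
 [2, -3, -2]].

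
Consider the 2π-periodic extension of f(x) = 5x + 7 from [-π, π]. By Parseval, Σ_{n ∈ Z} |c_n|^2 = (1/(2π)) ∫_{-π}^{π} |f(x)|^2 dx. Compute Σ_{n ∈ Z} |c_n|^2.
Σ |c_n|^2 = 25π^2/3 + 49

Expand and integrate term by term over [-π, π]:
  ∫ (5x)^2 dx = 25·(2π^3/3); ∫ 2·5·(7)·x dx = 0 (odd integrand); ∫ 7^2 dx = 49·2π.
So (1/(2π)) ∫_{-π}^{π} (5x + 7)^2 dx = 25π^2/3 + 49 = 25π^2/3 + 49.
Parseval ⇒ Σ |c_n|^2 = 25π^2/3 + 49.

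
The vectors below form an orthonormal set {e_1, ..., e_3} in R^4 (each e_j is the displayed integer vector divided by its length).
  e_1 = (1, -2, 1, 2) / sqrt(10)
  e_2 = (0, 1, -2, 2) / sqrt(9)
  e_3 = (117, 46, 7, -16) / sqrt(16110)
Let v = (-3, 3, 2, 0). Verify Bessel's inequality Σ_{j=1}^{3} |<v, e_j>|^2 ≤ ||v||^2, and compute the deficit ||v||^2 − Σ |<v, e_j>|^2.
Σ |<v, e_j>|^2 = 1337/179; ||v||^2 = 22; deficit = 2601/179

Write each e_j = u_j / sqrt(<u_j, u_j>) where u_j is the displayed integer vector. Then <v, e_j> = <v, u_j> / sqrt(<u_j, u_j>), so |<v, e_j>|^2 = <v, u_j>^2 / <u_j, u_j>.
Coefficients: <v, e_1> = -7/sqrt(10), <v, e_2> = -1/sqrt(9), <v, e_3> = -199/sqrt(16110).
Square and sum: Σ |<v, e_j>|^2 = 1337/179.
Compute ||v||^2 = v·v = 22.
Deficit = 22 − 1337/179 = 2601/179 ≥ 0, confirming Bessel's inequality. (The deficit equals ||v − Σ <v,e_j> e_j||^2, the squared distance from v to span{e_j}.)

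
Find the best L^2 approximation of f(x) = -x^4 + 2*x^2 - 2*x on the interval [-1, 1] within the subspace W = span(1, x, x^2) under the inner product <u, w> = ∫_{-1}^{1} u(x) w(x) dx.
g(x) = 8*x^2/7 - 2*x + 3/35

The best approximation g ∈ W is the orthogonal projection of f onto W. Writing g = a_0 + a_1 x + a_2 x^2, the coefficients solve the normal equations G · a = b where
  G_{ij} = <φ_i, φ_j> and b_i = <f, φ_i>, with φ_0 = 1, φ_1 = x, φ_2 = x^2.
G =
  [2, 0, 2/3]
  [0, 2/3, 0]
  [2/3, 0, 2/5],
b = (14/15, -4/3, 18/35).
Solving gives a_0 = 3/35, a_1 = -2, a_2 = 8/7, so
  g(x) = 8*x^2/7 - 2*x + 3/35.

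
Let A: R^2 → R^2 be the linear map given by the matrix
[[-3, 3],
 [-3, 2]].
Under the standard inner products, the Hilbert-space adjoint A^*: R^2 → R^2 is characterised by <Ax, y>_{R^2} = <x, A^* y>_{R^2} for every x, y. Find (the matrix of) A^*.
A^* = A^T =
[[-3, -3],
 [3, 2]]

For real matrices with standard dot products, the defining identity <Ax, y> = <x, A^* y> gives (Ax)^T y = x^T (A^*) y, i.e. x^T A^T y = x^T (A^*) y. Since this holds for all x, y, we must have A^* = A^T. Therefore
A^* =
[[-3, -3],
 [3, 2]].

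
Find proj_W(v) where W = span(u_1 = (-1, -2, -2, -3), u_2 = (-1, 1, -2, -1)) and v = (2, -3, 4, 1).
proj_W(v) = (35/18, -28/9, 35/9, 7/6)

Set up U = [u_1 | ... | u_2] ∈ R^(4×2). The projector onto W = col(U) is P = U (U^T U)^(-1) U^T.
Compute U^T U =
  [18, 6]
  [6, 7],
and U^T v = (-7, -14).
Solve U^T U · c = U^T v for the coefficients: c = (7/18, -7/3). The projection is proj_W(v) = U c.
Check: (v - proj_W(v)) · u_1 = 0  (should be 0).
Check: (v - proj_W(v)) · u_2 = 0  (should be 0).
Result: proj_W(v) = (35/18, -28/9, 35/9, 7/6).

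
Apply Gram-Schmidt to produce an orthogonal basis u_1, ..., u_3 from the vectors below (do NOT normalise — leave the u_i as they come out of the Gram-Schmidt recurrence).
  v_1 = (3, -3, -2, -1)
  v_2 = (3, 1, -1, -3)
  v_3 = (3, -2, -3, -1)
Orthogonal basis:
  u_1 = (3, -3, -2, -1)
  u_2 = (36/23, 56/23, -1/23, -58/23)
  u_3 = (-15/113, 52/113, -122/113, 43/113)

Apply the Gram-Schmidt recurrence
  u_1 = v_1
  u_i = v_i − Σ_{j<i} ((v_i · u_j) / (u_j · u_j)) · u_j.

Step by step this gives:
  u_1 = (3, -3, -2, -1)
  u_2 = (36/23, 56/23, -1/23, -58/23)
  u_3 = (-15/113, 52/113, -122/113, 43/113)

Orthogonality check:
  u_2 · u_1 = 0 (should be 0)
  u_3 · u_1 = 0 (should be 0)
  u_3 · u_2 = 0 (should be 0)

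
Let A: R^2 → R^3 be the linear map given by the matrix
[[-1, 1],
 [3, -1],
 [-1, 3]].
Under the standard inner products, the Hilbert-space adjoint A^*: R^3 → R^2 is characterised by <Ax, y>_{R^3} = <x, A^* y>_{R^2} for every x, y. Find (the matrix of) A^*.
A^* = A^T =
[[-1, 3, -1],
 [1, -1, 3]]

For real matrices with standard dot products, the defining identity <Ax, y> = <x, A^* y> gives (Ax)^T y = x^T (A^*) y, i.e. x^T A^T y = x^T (A^*) y. Since this holds for all x, y, we must have A^* = A^T. Therefore
A^* =
[[-1, 3, -1],
 [1, -1, 3]].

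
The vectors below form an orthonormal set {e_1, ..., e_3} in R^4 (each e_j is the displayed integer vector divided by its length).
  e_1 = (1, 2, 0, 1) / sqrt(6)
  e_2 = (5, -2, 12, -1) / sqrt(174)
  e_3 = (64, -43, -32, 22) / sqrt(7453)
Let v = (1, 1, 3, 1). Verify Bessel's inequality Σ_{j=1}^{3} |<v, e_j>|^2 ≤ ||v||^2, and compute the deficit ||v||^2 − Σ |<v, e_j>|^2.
Σ |<v, e_j>|^2 = 2915/257; ||v||^2 = 12; deficit = 169/257

Write each e_j = u_j / sqrt(<u_j, u_j>) where u_j is the displayed integer vector. Then <v, e_j> = <v, u_j> / sqrt(<u_j, u_j>), so |<v, e_j>|^2 = <v, u_j>^2 / <u_j, u_j>.
Coefficients: <v, e_1> = 4/sqrt(6), <v, e_2> = 38/sqrt(174), <v, e_3> = -53/sqrt(7453).
Square and sum: Σ |<v, e_j>|^2 = 2915/257.
Compute ||v||^2 = v·v = 12.
Deficit = 12 − 2915/257 = 169/257 ≥ 0, confirming Bessel's inequality. (The deficit equals ||v − Σ <v,e_j> e_j||^2, the squared distance from v to span{e_j}.)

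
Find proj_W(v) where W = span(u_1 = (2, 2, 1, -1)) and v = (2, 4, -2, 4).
proj_W(v) = (6/5, 6/5, 3/5, -3/5)

Set up U = [u_1 | ... | u_1] ∈ R^(4×1). The projector onto W = col(U) is P = U (U^T U)^(-1) U^T.
Compute U^T U =
  [10],
and U^T v = (6).
Solve U^T U · c = U^T v for the coefficients: c = (3/5). The projection is proj_W(v) = U c.
Check: (v - proj_W(v)) · u_1 = 0  (should be 0).
Result: proj_W(v) = (6/5, 6/5, 3/5, -3/5).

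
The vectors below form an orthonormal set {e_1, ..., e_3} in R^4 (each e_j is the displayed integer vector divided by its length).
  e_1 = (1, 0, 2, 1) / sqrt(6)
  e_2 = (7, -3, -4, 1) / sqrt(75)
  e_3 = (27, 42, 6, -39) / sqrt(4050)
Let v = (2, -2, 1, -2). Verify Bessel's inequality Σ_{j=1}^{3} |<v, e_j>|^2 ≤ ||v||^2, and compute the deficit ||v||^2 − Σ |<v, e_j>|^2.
Σ |<v, e_j>|^2 = 4; ||v||^2 = 13; deficit = 9

Write each e_j = u_j / sqrt(<u_j, u_j>) where u_j is the displayed integer vector. Then <v, e_j> = <v, u_j> / sqrt(<u_j, u_j>), so |<v, e_j>|^2 = <v, u_j>^2 / <u_j, u_j>.
Coefficients: <v, e_1> = 2/sqrt(6), <v, e_2> = 14/sqrt(75), <v, e_3> = 54/sqrt(4050).
Square and sum: Σ |<v, e_j>|^2 = 4.
Compute ||v||^2 = v·v = 13.
Deficit = 13 − 4 = 9 ≥ 0, confirming Bessel's inequality. (The deficit equals ||v − Σ <v,e_j> e_j||^2, the squared distance from v to span{e_j}.)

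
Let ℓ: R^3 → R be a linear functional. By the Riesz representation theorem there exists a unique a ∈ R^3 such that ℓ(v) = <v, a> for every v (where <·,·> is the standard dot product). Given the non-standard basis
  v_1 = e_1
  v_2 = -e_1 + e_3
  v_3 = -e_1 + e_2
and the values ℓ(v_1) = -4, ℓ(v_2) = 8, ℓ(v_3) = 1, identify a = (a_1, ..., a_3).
a = (-4, -3, 4)

Write a = (a_1, ..., a_3) in the standard basis. For each basis vector v_i, ℓ(v_i) = <v_i, a> is a linear equation in the a_j's. Collect the n equations into a matrix system V a = ℓ, where row i of V is v_i (expressed in the standard basis). Since V is invertible (lower-triangular with 1s on the diagonal, up to permutation), solve by back-substitution:
  V =
[[1, 0, 0],
 [-1, 0, 1],
 [-1, 1, 0]]
  V a = (-4, 8, 1)
Solving gives a = (-4, -3, 4).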